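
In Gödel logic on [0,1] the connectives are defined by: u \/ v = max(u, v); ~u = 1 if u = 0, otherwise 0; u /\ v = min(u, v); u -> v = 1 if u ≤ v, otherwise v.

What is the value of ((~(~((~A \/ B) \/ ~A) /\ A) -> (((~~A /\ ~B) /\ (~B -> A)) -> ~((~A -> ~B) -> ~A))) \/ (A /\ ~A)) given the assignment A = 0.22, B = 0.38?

1.00

~A: Gödel ¬ of 0.22 = 0 (operand ≠ 0)
(~A \/ B) = max(0, 0.38) = 0.38
~A: Gödel ¬ of 0.22 = 0 (operand ≠ 0)
((~A \/ B) \/ ~A) = max(0.38, 0) = 0.38
~((~A \/ B) \/ ~A): Gödel ¬ of 0.38 = 0 (operand ≠ 0)
(~((~A \/ B) \/ ~A) /\ A) = min(0, 0.22) = 0
~(~((~A \/ B) \/ ~A) /\ A): Gödel ¬ of 0 = 1 (operand is 0)
~A: Gödel ¬ of 0.22 = 0 (operand ≠ 0)
~~A: Gödel ¬ of 0 = 1 (operand is 0)
~B: Gödel ¬ of 0.38 = 0 (operand ≠ 0)
(~~A /\ ~B) = min(1, 0) = 0
~B: Gödel ¬ of 0.38 = 0 (operand ≠ 0)
(~B -> A): 0 ≤ 0.22, so result = 1
((~~A /\ ~B) /\ (~B -> A)) = min(0, 1) = 0
~A: Gödel ¬ of 0.22 = 0 (operand ≠ 0)
~B: Gödel ¬ of 0.38 = 0 (operand ≠ 0)
(~A -> ~B): 0 ≤ 0, so result = 1
~A: Gödel ¬ of 0.22 = 0 (operand ≠ 0)
((~A -> ~B) -> ~A): 1 > 0, so result = 0
~((~A -> ~B) -> ~A): Gödel ¬ of 0 = 1 (operand is 0)
(((~~A /\ ~B) /\ (~B -> A)) -> ~((~A -> ~B) -> ~A)): 0 ≤ 1, so result = 1
(~(~((~A \/ B) \/ ~A) /\ A) -> (((~~A /\ ~B) /\ (~B -> A)) -> ~((~A -> ~B) -> ~A))): 1 ≤ 1, so result = 1
~A: Gödel ¬ of 0.22 = 0 (operand ≠ 0)
(A /\ ~A) = min(0.22, 0) = 0
((~(~((~A \/ B) \/ ~A) /\ A) -> (((~~A /\ ~B) /\ (~B -> A)) -> ~((~A -> ~B) -> ~A))) \/ (A /\ ~A)) = max(1, 0) = 1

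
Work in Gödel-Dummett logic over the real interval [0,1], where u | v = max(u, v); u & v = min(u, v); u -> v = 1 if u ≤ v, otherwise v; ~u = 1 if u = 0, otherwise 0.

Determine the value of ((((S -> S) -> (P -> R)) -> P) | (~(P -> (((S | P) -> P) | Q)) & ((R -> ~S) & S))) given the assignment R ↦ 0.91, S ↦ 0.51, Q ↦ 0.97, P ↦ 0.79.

(S -> S): 0.51 ≤ 0.51, so result = 1
(P -> R): 0.79 ≤ 0.91, so result = 1
((S -> S) -> (P -> R)): 1 ≤ 1, so result = 1
(((S -> S) -> (P -> R)) -> P): 1 > 0.79, so result = 0.79
(S | P) = max(0.51, 0.79) = 0.79
((S | P) -> P): 0.79 ≤ 0.79, so result = 1
(((S | P) -> P) | Q) = max(1, 0.97) = 1
(P -> (((S | P) -> P) | Q)): 0.79 ≤ 1, so result = 1
~(P -> (((S | P) -> P) | Q)): Gödel ¬ of 1 = 0 (operand ≠ 0)
~S: Gödel ¬ of 0.51 = 0 (operand ≠ 0)
(R -> ~S): 0.91 > 0, so result = 0
((R -> ~S) & S) = min(0, 0.51) = 0
(~(P -> (((S | P) -> P) | Q)) & ((R -> ~S) & S)) = min(0, 0) = 0
((((S -> S) -> (P -> R)) -> P) | (~(P -> (((S | P) -> P) | Q)) & ((R -> ~S) & S))) = max(0.79, 0) = 0.79

0.79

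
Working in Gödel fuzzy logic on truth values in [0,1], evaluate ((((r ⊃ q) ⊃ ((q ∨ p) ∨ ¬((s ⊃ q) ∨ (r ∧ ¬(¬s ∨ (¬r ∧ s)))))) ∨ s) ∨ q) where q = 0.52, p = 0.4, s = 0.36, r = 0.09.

0.52

(r ⊃ q): 0.09 ≤ 0.52, so result = 1
(q ∨ p) = max(0.52, 0.4) = 0.52
(s ⊃ q): 0.36 ≤ 0.52, so result = 1
¬s: Gödel ¬ of 0.36 = 0 (operand ≠ 0)
¬r: Gödel ¬ of 0.09 = 0 (operand ≠ 0)
(¬r ∧ s) = min(0, 0.36) = 0
(¬s ∨ (¬r ∧ s)) = max(0, 0) = 0
¬(¬s ∨ (¬r ∧ s)): Gödel ¬ of 0 = 1 (operand is 0)
(r ∧ ¬(¬s ∨ (¬r ∧ s))) = min(0.09, 1) = 0.09
((s ⊃ q) ∨ (r ∧ ¬(¬s ∨ (¬r ∧ s)))) = max(1, 0.09) = 1
¬((s ⊃ q) ∨ (r ∧ ¬(¬s ∨ (¬r ∧ s)))): Gödel ¬ of 1 = 0 (operand ≠ 0)
((q ∨ p) ∨ ¬((s ⊃ q) ∨ (r ∧ ¬(¬s ∨ (¬r ∧ s))))) = max(0.52, 0) = 0.52
((r ⊃ q) ⊃ ((q ∨ p) ∨ ¬((s ⊃ q) ∨ (r ∧ ¬(¬s ∨ (¬r ∧ s)))))): 1 > 0.52, so result = 0.52
(((r ⊃ q) ⊃ ((q ∨ p) ∨ ¬((s ⊃ q) ∨ (r ∧ ¬(¬s ∨ (¬r ∧ s)))))) ∨ s) = max(0.52, 0.36) = 0.52
((((r ⊃ q) ⊃ ((q ∨ p) ∨ ¬((s ⊃ q) ∨ (r ∧ ¬(¬s ∨ (¬r ∧ s)))))) ∨ s) ∨ q) = max(0.52, 0.52) = 0.52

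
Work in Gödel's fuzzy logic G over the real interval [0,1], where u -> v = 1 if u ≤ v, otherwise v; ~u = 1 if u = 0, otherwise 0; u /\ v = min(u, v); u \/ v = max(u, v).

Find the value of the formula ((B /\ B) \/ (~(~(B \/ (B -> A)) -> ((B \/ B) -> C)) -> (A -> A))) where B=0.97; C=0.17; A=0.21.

1.00

(B /\ B) = min(0.97, 0.97) = 0.97
(B -> A): 0.97 > 0.21, so result = 0.21
(B \/ (B -> A)) = max(0.97, 0.21) = 0.97
~(B \/ (B -> A)): Gödel ¬ of 0.97 = 0 (operand ≠ 0)
(B \/ B) = max(0.97, 0.97) = 0.97
((B \/ B) -> C): 0.97 > 0.17, so result = 0.17
(~(B \/ (B -> A)) -> ((B \/ B) -> C)): 0 ≤ 0.17, so result = 1
~(~(B \/ (B -> A)) -> ((B \/ B) -> C)): Gödel ¬ of 1 = 0 (operand ≠ 0)
(A -> A): 0.21 ≤ 0.21, so result = 1
(~(~(B \/ (B -> A)) -> ((B \/ B) -> C)) -> (A -> A)): 0 ≤ 1, so result = 1
((B /\ B) \/ (~(~(B \/ (B -> A)) -> ((B \/ B) -> C)) -> (A -> A))) = max(0.97, 1) = 1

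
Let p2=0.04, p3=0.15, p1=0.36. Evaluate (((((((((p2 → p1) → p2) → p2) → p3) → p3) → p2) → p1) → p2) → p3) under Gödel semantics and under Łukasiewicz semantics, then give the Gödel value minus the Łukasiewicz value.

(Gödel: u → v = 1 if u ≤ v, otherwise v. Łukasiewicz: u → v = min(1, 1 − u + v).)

0.00

Gödel evaluation:
  (p2 → p1): 0.04 ≤ 0.36, so result = 1
  ((p2 → p1) → p2): 1 > 0.04, so result = 0.04
  (((p2 → p1) → p2) → p2): 0.04 ≤ 0.04, so result = 1
  ((((p2 → p1) → p2) → p2) → p3): 1 > 0.15, so result = 0.15
  (((((p2 → p1) → p2) → p2) → p3) → p3): 0.15 ≤ 0.15, so result = 1
  ((((((p2 → p1) → p2) → p2) → p3) → p3) → p2): 1 > 0.04, so result = 0.04
  (((((((p2 → p1) → p2) → p2) → p3) → p3) → p2) → p1): 0.04 ≤ 0.36, so result = 1
  ((((((((p2 → p1) → p2) → p2) → p3) → p3) → p2) → p1) → p2): 1 > 0.04, so result = 0.04
  (((((((((p2 → p1) → p2) → p2) → p3) → p3) → p2) → p1) → p2) → p3): 0.04 ≤ 0.15, so result = 1
  Gödel value = 1
Łukasiewicz evaluation:
  (p2 → p1): min(1, 1 − 0.04 + 0.36) = 1
  ((p2 → p1) → p2): min(1, 1 − 1 + 0.04) = 0.04
  (((p2 → p1) → p2) → p2): min(1, 1 − 0.04 + 0.04) = 1
  ((((p2 → p1) → p2) → p2) → p3): min(1, 1 − 1 + 0.15) = 0.15
  (((((p2 → p1) → p2) → p2) → p3) → p3): min(1, 1 − 0.15 + 0.15) = 1
  ((((((p2 → p1) → p2) → p2) → p3) → p3) → p2): min(1, 1 − 1 + 0.04) = 0.04
  (((((((p2 → p1) → p2) → p2) → p3) → p3) → p2) → p1): min(1, 1 − 0.04 + 0.36) = 1
  ((((((((p2 → p1) → p2) → p2) → p3) → p3) → p2) → p1) → p2): min(1, 1 − 1 + 0.04) = 0.04
  (((((((((p2 → p1) → p2) → p2) → p3) → p3) → p2) → p1) → p2) → p3): min(1, 1 − 0.04 + 0.15) = 1
  Łukasiewicz value = 1
Difference: 1 − 1 = 0.00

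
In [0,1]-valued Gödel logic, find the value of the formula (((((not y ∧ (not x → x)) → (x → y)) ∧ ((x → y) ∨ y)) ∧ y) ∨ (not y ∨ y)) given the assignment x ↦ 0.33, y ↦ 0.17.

0.17

not y: Gödel ¬ of 0.17 = 0 (operand ≠ 0)
not x: Gödel ¬ of 0.33 = 0 (operand ≠ 0)
(not x → x): 0 ≤ 0.33, so result = 1
(not y ∧ (not x → x)) = min(0, 1) = 0
(x → y): 0.33 > 0.17, so result = 0.17
((not y ∧ (not x → x)) → (x → y)): 0 ≤ 0.17, so result = 1
(x → y): 0.33 > 0.17, so result = 0.17
((x → y) ∨ y) = max(0.17, 0.17) = 0.17
(((not y ∧ (not x → x)) → (x → y)) ∧ ((x → y) ∨ y)) = min(1, 0.17) = 0.17
((((not y ∧ (not x → x)) → (x → y)) ∧ ((x → y) ∨ y)) ∧ y) = min(0.17, 0.17) = 0.17
not y: Gödel ¬ of 0.17 = 0 (operand ≠ 0)
(not y ∨ y) = max(0, 0.17) = 0.17
(((((not y ∧ (not x → x)) → (x → y)) ∧ ((x → y) ∨ y)) ∧ y) ∨ (not y ∨ y)) = max(0.17, 0.17) = 0.17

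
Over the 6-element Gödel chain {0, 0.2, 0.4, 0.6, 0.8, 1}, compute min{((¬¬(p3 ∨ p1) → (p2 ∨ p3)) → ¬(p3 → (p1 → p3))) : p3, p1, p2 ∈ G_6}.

0.00

The minimum is attained at p3 = 0, p1 = 0, p2 = 0:
  (p3 ∨ p1) = max(0, 0) = 0
  ¬(p3 ∨ p1): Gödel ¬ of 0 = 1 (operand is 0)
  ¬¬(p3 ∨ p1): Gödel ¬ of 1 = 0 (operand ≠ 0)
  (p2 ∨ p3) = max(0, 0) = 0
  (¬¬(p3 ∨ p1) → (p2 ∨ p3)): 0 ≤ 0, so result = 1
  (p1 → p3): 0 ≤ 0, so result = 1
  (p3 → (p1 → p3)): 0 ≤ 1, so result = 1
  ¬(p3 → (p1 → p3)): Gödel ¬ of 1 = 0 (operand ≠ 0)
  ((¬¬(p3 ∨ p1) → (p2 ∨ p3)) → ¬(p3 → (p1 → p3))): 1 > 0, so result = 0
Checking all 216 assignments confirms none give a value below 0.00.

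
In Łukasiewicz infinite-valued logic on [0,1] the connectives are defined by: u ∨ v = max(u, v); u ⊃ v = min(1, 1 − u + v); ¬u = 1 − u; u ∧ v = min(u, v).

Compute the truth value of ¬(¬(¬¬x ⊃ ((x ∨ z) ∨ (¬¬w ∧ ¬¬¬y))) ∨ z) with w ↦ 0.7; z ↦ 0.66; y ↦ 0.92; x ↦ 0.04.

¬x: Łukasiewicz ¬ gives 1 − 0.04 = 0.96
¬¬x: Łukasiewicz ¬ gives 1 − 0.96 = 0.04
(x ∨ z) = max(0.04, 0.66) = 0.66
¬w: Łukasiewicz ¬ gives 1 − 0.7 = 0.3
¬¬w: Łukasiewicz ¬ gives 1 − 0.3 = 0.7
¬y: Łukasiewicz ¬ gives 1 − 0.92 = 0.08
¬¬y: Łukasiewicz ¬ gives 1 − 0.08 = 0.92
¬¬¬y: Łukasiewicz ¬ gives 1 − 0.92 = 0.08
(¬¬w ∧ ¬¬¬y) = min(0.7, 0.08) = 0.08
((x ∨ z) ∨ (¬¬w ∧ ¬¬¬y)) = max(0.66, 0.08) = 0.66
(¬¬x ⊃ ((x ∨ z) ∨ (¬¬w ∧ ¬¬¬y))): min(1, 1 − 0.04 + 0.66) = 1
¬(¬¬x ⊃ ((x ∨ z) ∨ (¬¬w ∧ ¬¬¬y))): Łukasiewicz ¬ gives 1 − 1 = 0
(¬(¬¬x ⊃ ((x ∨ z) ∨ (¬¬w ∧ ¬¬¬y))) ∨ z) = max(0, 0.66) = 0.66
¬(¬(¬¬x ⊃ ((x ∨ z) ∨ (¬¬w ∧ ¬¬¬y))) ∨ z): Łukasiewicz ¬ gives 1 − 0.66 = 0.34

0.34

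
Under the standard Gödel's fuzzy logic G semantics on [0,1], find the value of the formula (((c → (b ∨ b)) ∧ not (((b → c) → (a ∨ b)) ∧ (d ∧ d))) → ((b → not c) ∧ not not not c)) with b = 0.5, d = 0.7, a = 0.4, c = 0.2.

(b ∨ b) = max(0.5, 0.5) = 0.5
(c → (b ∨ b)): 0.2 ≤ 0.5, so result = 1
(b → c): 0.5 > 0.2, so result = 0.2
(a ∨ b) = max(0.4, 0.5) = 0.5
((b → c) → (a ∨ b)): 0.2 ≤ 0.5, so result = 1
(d ∧ d) = min(0.7, 0.7) = 0.7
(((b → c) → (a ∨ b)) ∧ (d ∧ d)) = min(1, 0.7) = 0.7
not (((b → c) → (a ∨ b)) ∧ (d ∧ d)): Gödel ¬ of 0.7 = 0 (operand ≠ 0)
((c → (b ∨ b)) ∧ not (((b → c) → (a ∨ b)) ∧ (d ∧ d))) = min(1, 0) = 0
not c: Gödel ¬ of 0.2 = 0 (operand ≠ 0)
(b → not c): 0.5 > 0, so result = 0
not c: Gödel ¬ of 0.2 = 0 (operand ≠ 0)
not not c: Gödel ¬ of 0 = 1 (operand is 0)
not not not c: Gödel ¬ of 1 = 0 (operand ≠ 0)
((b → not c) ∧ not not not c) = min(0, 0) = 0
(((c → (b ∨ b)) ∧ not (((b → c) → (a ∨ b)) ∧ (d ∧ d))) → ((b → not c) ∧ not not not c)): 0 ≤ 0, so result = 1

1.00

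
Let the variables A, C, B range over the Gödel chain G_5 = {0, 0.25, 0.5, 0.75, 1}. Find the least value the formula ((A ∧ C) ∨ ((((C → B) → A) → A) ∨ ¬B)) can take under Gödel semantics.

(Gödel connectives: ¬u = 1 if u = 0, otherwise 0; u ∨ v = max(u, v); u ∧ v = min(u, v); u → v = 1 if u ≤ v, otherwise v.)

The minimum is attained at A = 0.25, C = 0.5, B = 0.25:
  (A ∧ C) = min(0.25, 0.5) = 0.25
  (C → B): 0.5 > 0.25, so result = 0.25
  ((C → B) → A): 0.25 ≤ 0.25, so result = 1
  (((C → B) → A) → A): 1 > 0.25, so result = 0.25
  ¬B: Gödel ¬ of 0.25 = 0 (operand ≠ 0)
  ((((C → B) → A) → A) ∨ ¬B) = max(0.25, 0) = 0.25
  ((A ∧ C) ∨ ((((C → B) → A) → A) ∨ ¬B)) = max(0.25, 0.25) = 0.25
Checking all 125 assignments confirms none give a value below 0.25.

0.25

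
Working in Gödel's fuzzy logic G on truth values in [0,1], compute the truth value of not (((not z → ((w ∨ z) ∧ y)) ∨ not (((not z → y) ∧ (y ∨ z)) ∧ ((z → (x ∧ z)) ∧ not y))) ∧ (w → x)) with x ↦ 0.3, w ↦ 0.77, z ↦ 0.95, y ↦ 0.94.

not z: Gödel ¬ of 0.95 = 0 (operand ≠ 0)
(w ∨ z) = max(0.77, 0.95) = 0.95
((w ∨ z) ∧ y) = min(0.95, 0.94) = 0.94
(not z → ((w ∨ z) ∧ y)): 0 ≤ 0.94, so result = 1
not z: Gödel ¬ of 0.95 = 0 (operand ≠ 0)
(not z → y): 0 ≤ 0.94, so result = 1
(y ∨ z) = max(0.94, 0.95) = 0.95
((not z → y) ∧ (y ∨ z)) = min(1, 0.95) = 0.95
(x ∧ z) = min(0.3, 0.95) = 0.3
(z → (x ∧ z)): 0.95 > 0.3, so result = 0.3
not y: Gödel ¬ of 0.94 = 0 (operand ≠ 0)
((z → (x ∧ z)) ∧ not y) = min(0.3, 0) = 0
(((not z → y) ∧ (y ∨ z)) ∧ ((z → (x ∧ z)) ∧ not y)) = min(0.95, 0) = 0
not (((not z → y) ∧ (y ∨ z)) ∧ ((z → (x ∧ z)) ∧ not y)): Gödel ¬ of 0 = 1 (operand is 0)
((not z → ((w ∨ z) ∧ y)) ∨ not (((not z → y) ∧ (y ∨ z)) ∧ ((z → (x ∧ z)) ∧ not y))) = max(1, 1) = 1
(w → x): 0.77 > 0.3, so result = 0.3
(((not z → ((w ∨ z) ∧ y)) ∨ not (((not z → y) ∧ (y ∨ z)) ∧ ((z → (x ∧ z)) ∧ not y))) ∧ (w → x)) = min(1, 0.3) = 0.3
not (((not z → ((w ∨ z) ∧ y)) ∨ not (((not z → y) ∧ (y ∨ z)) ∧ ((z → (x ∧ z)) ∧ not y))) ∧ (w → x)): Gödel ¬ of 0.3 = 0 (operand ≠ 0)

0.00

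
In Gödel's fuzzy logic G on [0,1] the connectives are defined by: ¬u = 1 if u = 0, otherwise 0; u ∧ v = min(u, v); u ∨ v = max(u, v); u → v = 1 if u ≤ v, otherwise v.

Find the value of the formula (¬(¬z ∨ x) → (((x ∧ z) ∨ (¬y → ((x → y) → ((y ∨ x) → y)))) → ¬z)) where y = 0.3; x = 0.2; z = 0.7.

¬z: Gödel ¬ of 0.7 = 0 (operand ≠ 0)
(¬z ∨ x) = max(0, 0.2) = 0.2
¬(¬z ∨ x): Gödel ¬ of 0.2 = 0 (operand ≠ 0)
(x ∧ z) = min(0.2, 0.7) = 0.2
¬y: Gödel ¬ of 0.3 = 0 (operand ≠ 0)
(x → y): 0.2 ≤ 0.3, so result = 1
(y ∨ x) = max(0.3, 0.2) = 0.3
((y ∨ x) → y): 0.3 ≤ 0.3, so result = 1
((x → y) → ((y ∨ x) → y)): 1 ≤ 1, so result = 1
(¬y → ((x → y) → ((y ∨ x) → y))): 0 ≤ 1, so result = 1
((x ∧ z) ∨ (¬y → ((x → y) → ((y ∨ x) → y)))) = max(0.2, 1) = 1
¬z: Gödel ¬ of 0.7 = 0 (operand ≠ 0)
(((x ∧ z) ∨ (¬y → ((x → y) → ((y ∨ x) → y)))) → ¬z): 1 > 0, so result = 0
(¬(¬z ∨ x) → (((x ∧ z) ∨ (¬y → ((x → y) → ((y ∨ x) → y)))) → ¬z)): 0 ≤ 0, so result = 1

1.00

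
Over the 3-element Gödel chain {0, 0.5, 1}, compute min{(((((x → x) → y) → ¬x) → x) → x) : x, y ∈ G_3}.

The minimum is attained at x = 0.5, y = 0.5:
  (x → x): 0.5 ≤ 0.5, so result = 1
  ((x → x) → y): 1 > 0.5, so result = 0.5
  ¬x: Gödel ¬ of 0.5 = 0 (operand ≠ 0)
  (((x → x) → y) → ¬x): 0.5 > 0, so result = 0
  ((((x → x) → y) → ¬x) → x): 0 ≤ 0.5, so result = 1
  (((((x → x) → y) → ¬x) → x) → x): 1 > 0.5, so result = 0.5
Checking all 9 assignments confirms none give a value below 0.50.

0.50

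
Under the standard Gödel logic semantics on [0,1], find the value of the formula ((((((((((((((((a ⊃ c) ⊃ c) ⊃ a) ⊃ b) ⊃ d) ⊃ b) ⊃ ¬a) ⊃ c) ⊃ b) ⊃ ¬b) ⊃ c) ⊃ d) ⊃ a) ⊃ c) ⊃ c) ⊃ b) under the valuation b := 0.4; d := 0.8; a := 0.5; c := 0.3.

(a ⊃ c): 0.5 > 0.3, so result = 0.3
((a ⊃ c) ⊃ c): 0.3 ≤ 0.3, so result = 1
(((a ⊃ c) ⊃ c) ⊃ a): 1 > 0.5, so result = 0.5
((((a ⊃ c) ⊃ c) ⊃ a) ⊃ b): 0.5 > 0.4, so result = 0.4
(((((a ⊃ c) ⊃ c) ⊃ a) ⊃ b) ⊃ d): 0.4 ≤ 0.8, so result = 1
((((((a ⊃ c) ⊃ c) ⊃ a) ⊃ b) ⊃ d) ⊃ b): 1 > 0.4, so result = 0.4
¬a: Gödel ¬ of 0.5 = 0 (operand ≠ 0)
(((((((a ⊃ c) ⊃ c) ⊃ a) ⊃ b) ⊃ d) ⊃ b) ⊃ ¬a): 0.4 > 0, so result = 0
((((((((a ⊃ c) ⊃ c) ⊃ a) ⊃ b) ⊃ d) ⊃ b) ⊃ ¬a) ⊃ c): 0 ≤ 0.3, so result = 1
(((((((((a ⊃ c) ⊃ c) ⊃ a) ⊃ b) ⊃ d) ⊃ b) ⊃ ¬a) ⊃ c) ⊃ b): 1 > 0.4, so result = 0.4
¬b: Gödel ¬ of 0.4 = 0 (operand ≠ 0)
((((((((((a ⊃ c) ⊃ c) ⊃ a) ⊃ b) ⊃ d) ⊃ b) ⊃ ¬a) ⊃ c) ⊃ b) ⊃ ¬b): 0.4 > 0, so result = 0
(((((((((((a ⊃ c) ⊃ c) ⊃ a) ⊃ b) ⊃ d) ⊃ b) ⊃ ¬a) ⊃ c) ⊃ b) ⊃ ¬b) ⊃ c): 0 ≤ 0.3, so result = 1
((((((((((((a ⊃ c) ⊃ c) ⊃ a) ⊃ b) ⊃ d) ⊃ b) ⊃ ¬a) ⊃ c) ⊃ b) ⊃ ¬b) ⊃ c) ⊃ d): 1 > 0.8, so result = 0.8
(((((((((((((a ⊃ c) ⊃ c) ⊃ a) ⊃ b) ⊃ d) ⊃ b) ⊃ ¬a) ⊃ c) ⊃ b) ⊃ ¬b) ⊃ c) ⊃ d) ⊃ a): 0.8 > 0.5, so result = 0.5
((((((((((((((a ⊃ c) ⊃ c) ⊃ a) ⊃ b) ⊃ d) ⊃ b) ⊃ ¬a) ⊃ c) ⊃ b) ⊃ ¬b) ⊃ c) ⊃ d) ⊃ a) ⊃ c): 0.5 > 0.3, so result = 0.3
(((((((((((((((a ⊃ c) ⊃ c) ⊃ a) ⊃ b) ⊃ d) ⊃ b) ⊃ ¬a) ⊃ c) ⊃ b) ⊃ ¬b) ⊃ c) ⊃ d) ⊃ a) ⊃ c) ⊃ c): 0.3 ≤ 0.3, so result = 1
((((((((((((((((a ⊃ c) ⊃ c) ⊃ a) ⊃ b) ⊃ d) ⊃ b) ⊃ ¬a) ⊃ c) ⊃ b) ⊃ ¬b) ⊃ c) ⊃ d) ⊃ a) ⊃ c) ⊃ c) ⊃ b): 1 > 0.4, so result = 0.4

0.40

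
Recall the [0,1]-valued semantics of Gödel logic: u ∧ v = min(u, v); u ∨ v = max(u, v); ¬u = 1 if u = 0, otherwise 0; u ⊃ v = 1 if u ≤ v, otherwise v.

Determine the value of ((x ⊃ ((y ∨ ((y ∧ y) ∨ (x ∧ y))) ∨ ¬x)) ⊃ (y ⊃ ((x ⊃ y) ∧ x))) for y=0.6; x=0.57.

(y ∧ y) = min(0.6, 0.6) = 0.6
(x ∧ y) = min(0.57, 0.6) = 0.57
((y ∧ y) ∨ (x ∧ y)) = max(0.6, 0.57) = 0.6
(y ∨ ((y ∧ y) ∨ (x ∧ y))) = max(0.6, 0.6) = 0.6
¬x: Gödel ¬ of 0.57 = 0 (operand ≠ 0)
((y ∨ ((y ∧ y) ∨ (x ∧ y))) ∨ ¬x) = max(0.6, 0) = 0.6
(x ⊃ ((y ∨ ((y ∧ y) ∨ (x ∧ y))) ∨ ¬x)): 0.57 ≤ 0.6, so result = 1
(x ⊃ y): 0.57 ≤ 0.6, so result = 1
((x ⊃ y) ∧ x) = min(1, 0.57) = 0.57
(y ⊃ ((x ⊃ y) ∧ x)): 0.6 > 0.57, so result = 0.57
((x ⊃ ((y ∨ ((y ∧ y) ∨ (x ∧ y))) ∨ ¬x)) ⊃ (y ⊃ ((x ⊃ y) ∧ x))): 1 > 0.57, so result = 0.57

0.57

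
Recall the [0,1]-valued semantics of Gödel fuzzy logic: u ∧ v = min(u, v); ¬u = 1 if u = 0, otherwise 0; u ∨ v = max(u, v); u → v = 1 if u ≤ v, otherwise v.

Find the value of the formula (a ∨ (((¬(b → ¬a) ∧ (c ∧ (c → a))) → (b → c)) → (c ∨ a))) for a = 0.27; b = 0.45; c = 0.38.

0.38

¬a: Gödel ¬ of 0.27 = 0 (operand ≠ 0)
(b → ¬a): 0.45 > 0, so result = 0
¬(b → ¬a): Gödel ¬ of 0 = 1 (operand is 0)
(c → a): 0.38 > 0.27, so result = 0.27
(c ∧ (c → a)) = min(0.38, 0.27) = 0.27
(¬(b → ¬a) ∧ (c ∧ (c → a))) = min(1, 0.27) = 0.27
(b → c): 0.45 > 0.38, so result = 0.38
((¬(b → ¬a) ∧ (c ∧ (c → a))) → (b → c)): 0.27 ≤ 0.38, so result = 1
(c ∨ a) = max(0.38, 0.27) = 0.38
(((¬(b → ¬a) ∧ (c ∧ (c → a))) → (b → c)) → (c ∨ a)): 1 > 0.38, so result = 0.38
(a ∨ (((¬(b → ¬a) ∧ (c ∧ (c → a))) → (b → c)) → (c ∨ a))) = max(0.27, 0.38) = 0.38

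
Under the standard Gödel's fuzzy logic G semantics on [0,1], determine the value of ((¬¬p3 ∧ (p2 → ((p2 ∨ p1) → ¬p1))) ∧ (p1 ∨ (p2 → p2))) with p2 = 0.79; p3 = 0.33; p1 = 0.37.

0.00

¬p3: Gödel ¬ of 0.33 = 0 (operand ≠ 0)
¬¬p3: Gödel ¬ of 0 = 1 (operand is 0)
(p2 ∨ p1) = max(0.79, 0.37) = 0.79
¬p1: Gödel ¬ of 0.37 = 0 (operand ≠ 0)
((p2 ∨ p1) → ¬p1): 0.79 > 0, so result = 0
(p2 → ((p2 ∨ p1) → ¬p1)): 0.79 > 0, so result = 0
(¬¬p3 ∧ (p2 → ((p2 ∨ p1) → ¬p1))) = min(1, 0) = 0
(p2 → p2): 0.79 ≤ 0.79, so result = 1
(p1 ∨ (p2 → p2)) = max(0.37, 1) = 1
((¬¬p3 ∧ (p2 → ((p2 ∨ p1) → ¬p1))) ∧ (p1 ∨ (p2 → p2))) = min(0, 1) = 0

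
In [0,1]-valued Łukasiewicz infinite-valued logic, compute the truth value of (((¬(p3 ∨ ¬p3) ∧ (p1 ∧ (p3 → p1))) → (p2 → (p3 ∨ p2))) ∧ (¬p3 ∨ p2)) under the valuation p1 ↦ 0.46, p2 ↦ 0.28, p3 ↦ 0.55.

0.45

¬p3: Łukasiewicz ¬ gives 1 − 0.55 = 0.45
(p3 ∨ ¬p3) = max(0.55, 0.45) = 0.55
¬(p3 ∨ ¬p3): Łukasiewicz ¬ gives 1 − 0.55 = 0.45
(p3 → p1): min(1, 1 − 0.55 + 0.46) = 0.91
(p1 ∧ (p3 → p1)) = min(0.46, 0.91) = 0.46
(¬(p3 ∨ ¬p3) ∧ (p1 ∧ (p3 → p1))) = min(0.45, 0.46) = 0.45
(p3 ∨ p2) = max(0.55, 0.28) = 0.55
(p2 → (p3 ∨ p2)): min(1, 1 − 0.28 + 0.55) = 1
((¬(p3 ∨ ¬p3) ∧ (p1 ∧ (p3 → p1))) → (p2 → (p3 ∨ p2))): min(1, 1 − 0.45 + 1) = 1
¬p3: Łukasiewicz ¬ gives 1 − 0.55 = 0.45
(¬p3 ∨ p2) = max(0.45, 0.28) = 0.45
(((¬(p3 ∨ ¬p3) ∧ (p1 ∧ (p3 → p1))) → (p2 → (p3 ∨ p2))) ∧ (¬p3 ∨ p2)) = min(1, 0.45) = 0.45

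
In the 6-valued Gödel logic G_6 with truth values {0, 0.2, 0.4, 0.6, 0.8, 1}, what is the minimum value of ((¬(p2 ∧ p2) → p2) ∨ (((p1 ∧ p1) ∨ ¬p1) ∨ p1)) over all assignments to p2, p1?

The minimum is attained at p2 = 0, p1 = 0.2:
  (p2 ∧ p2) = min(0, 0) = 0
  ¬(p2 ∧ p2): Gödel ¬ of 0 = 1 (operand is 0)
  (¬(p2 ∧ p2) → p2): 1 > 0, so result = 0
  (p1 ∧ p1) = min(0.2, 0.2) = 0.2
  ¬p1: Gödel ¬ of 0.2 = 0 (operand ≠ 0)
  ((p1 ∧ p1) ∨ ¬p1) = max(0.2, 0) = 0.2
  (((p1 ∧ p1) ∨ ¬p1) ∨ p1) = max(0.2, 0.2) = 0.2
  ((¬(p2 ∧ p2) → p2) ∨ (((p1 ∧ p1) ∨ ¬p1) ∨ p1)) = max(0, 0.2) = 0.2
Checking all 36 assignments confirms none give a value below 0.20.

0.20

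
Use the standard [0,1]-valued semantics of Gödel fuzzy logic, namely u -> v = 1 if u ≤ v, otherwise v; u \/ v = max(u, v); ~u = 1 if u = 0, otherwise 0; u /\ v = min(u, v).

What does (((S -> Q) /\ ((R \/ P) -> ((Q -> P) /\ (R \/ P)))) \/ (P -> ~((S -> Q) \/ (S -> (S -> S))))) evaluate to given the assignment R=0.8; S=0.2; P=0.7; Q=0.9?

0.70

(S -> Q): 0.2 ≤ 0.9, so result = 1
(R \/ P) = max(0.8, 0.7) = 0.8
(Q -> P): 0.9 > 0.7, so result = 0.7
(R \/ P) = max(0.8, 0.7) = 0.8
((Q -> P) /\ (R \/ P)) = min(0.7, 0.8) = 0.7
((R \/ P) -> ((Q -> P) /\ (R \/ P))): 0.8 > 0.7, so result = 0.7
((S -> Q) /\ ((R \/ P) -> ((Q -> P) /\ (R \/ P)))) = min(1, 0.7) = 0.7
(S -> Q): 0.2 ≤ 0.9, so result = 1
(S -> S): 0.2 ≤ 0.2, so result = 1
(S -> (S -> S)): 0.2 ≤ 1, so result = 1
((S -> Q) \/ (S -> (S -> S))) = max(1, 1) = 1
~((S -> Q) \/ (S -> (S -> S))): Gödel ¬ of 1 = 0 (operand ≠ 0)
(P -> ~((S -> Q) \/ (S -> (S -> S)))): 0.7 > 0, so result = 0
(((S -> Q) /\ ((R \/ P) -> ((Q -> P) /\ (R \/ P)))) \/ (P -> ~((S -> Q) \/ (S -> (S -> S))))) = max(0.7, 0) = 0.7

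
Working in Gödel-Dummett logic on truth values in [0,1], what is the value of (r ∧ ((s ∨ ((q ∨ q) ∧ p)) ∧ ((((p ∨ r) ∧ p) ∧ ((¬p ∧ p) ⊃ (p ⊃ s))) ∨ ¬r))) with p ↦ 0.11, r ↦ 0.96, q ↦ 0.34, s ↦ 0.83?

0.11

(q ∨ q) = max(0.34, 0.34) = 0.34
((q ∨ q) ∧ p) = min(0.34, 0.11) = 0.11
(s ∨ ((q ∨ q) ∧ p)) = max(0.83, 0.11) = 0.83
(p ∨ r) = max(0.11, 0.96) = 0.96
((p ∨ r) ∧ p) = min(0.96, 0.11) = 0.11
¬p: Gödel ¬ of 0.11 = 0 (operand ≠ 0)
(¬p ∧ p) = min(0, 0.11) = 0
(p ⊃ s): 0.11 ≤ 0.83, so result = 1
((¬p ∧ p) ⊃ (p ⊃ s)): 0 ≤ 1, so result = 1
(((p ∨ r) ∧ p) ∧ ((¬p ∧ p) ⊃ (p ⊃ s))) = min(0.11, 1) = 0.11
¬r: Gödel ¬ of 0.96 = 0 (operand ≠ 0)
((((p ∨ r) ∧ p) ∧ ((¬p ∧ p) ⊃ (p ⊃ s))) ∨ ¬r) = max(0.11, 0) = 0.11
((s ∨ ((q ∨ q) ∧ p)) ∧ ((((p ∨ r) ∧ p) ∧ ((¬p ∧ p) ⊃ (p ⊃ s))) ∨ ¬r)) = min(0.83, 0.11) = 0.11
(r ∧ ((s ∨ ((q ∨ q) ∧ p)) ∧ ((((p ∨ r) ∧ p) ∧ ((¬p ∧ p) ⊃ (p ⊃ s))) ∨ ¬r))) = min(0.96, 0.11) = 0.11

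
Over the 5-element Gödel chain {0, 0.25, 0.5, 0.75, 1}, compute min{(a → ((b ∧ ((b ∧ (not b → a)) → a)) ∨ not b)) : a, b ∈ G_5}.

0.25

The minimum is attained at a = 0.5, b = 0.25:
  not b: Gödel ¬ of 0.25 = 0 (operand ≠ 0)
  (not b → a): 0 ≤ 0.5, so result = 1
  (b ∧ (not b → a)) = min(0.25, 1) = 0.25
  ((b ∧ (not b → a)) → a): 0.25 ≤ 0.5, so result = 1
  (b ∧ ((b ∧ (not b → a)) → a)) = min(0.25, 1) = 0.25
  not b: Gödel ¬ of 0.25 = 0 (operand ≠ 0)
  ((b ∧ ((b ∧ (not b → a)) → a)) ∨ not b) = max(0.25, 0) = 0.25
  (a → ((b ∧ ((b ∧ (not b → a)) → a)) ∨ not b)): 0.5 > 0.25, so result = 0.25
Checking all 25 assignments confirms none give a value below 0.25.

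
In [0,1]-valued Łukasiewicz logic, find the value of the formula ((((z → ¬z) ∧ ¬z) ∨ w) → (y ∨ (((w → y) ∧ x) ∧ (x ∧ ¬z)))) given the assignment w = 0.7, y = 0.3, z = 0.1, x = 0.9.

¬z: Łukasiewicz ¬ gives 1 − 0.1 = 0.9
(z → ¬z): min(1, 1 − 0.1 + 0.9) = 1
¬z: Łukasiewicz ¬ gives 1 − 0.1 = 0.9
((z → ¬z) ∧ ¬z) = min(1, 0.9) = 0.9
(((z → ¬z) ∧ ¬z) ∨ w) = max(0.9, 0.7) = 0.9
(w → y): min(1, 1 − 0.7 + 0.3) = 0.6
((w → y) ∧ x) = min(0.6, 0.9) = 0.6
¬z: Łukasiewicz ¬ gives 1 − 0.1 = 0.9
(x ∧ ¬z) = min(0.9, 0.9) = 0.9
(((w → y) ∧ x) ∧ (x ∧ ¬z)) = min(0.6, 0.9) = 0.6
(y ∨ (((w → y) ∧ x) ∧ (x ∧ ¬z))) = max(0.3, 0.6) = 0.6
((((z → ¬z) ∧ ¬z) ∨ w) → (y ∨ (((w → y) ∧ x) ∧ (x ∧ ¬z)))): min(1, 1 − 0.9 + 0.6) = 0.7

0.70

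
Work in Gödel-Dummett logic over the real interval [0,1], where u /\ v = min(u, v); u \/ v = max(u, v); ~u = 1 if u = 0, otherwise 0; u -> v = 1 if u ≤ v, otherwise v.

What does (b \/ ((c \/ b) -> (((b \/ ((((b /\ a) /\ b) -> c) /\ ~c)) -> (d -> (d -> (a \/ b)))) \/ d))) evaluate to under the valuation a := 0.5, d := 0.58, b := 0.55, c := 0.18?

(c \/ b) = max(0.18, 0.55) = 0.55
(b /\ a) = min(0.55, 0.5) = 0.5
((b /\ a) /\ b) = min(0.5, 0.55) = 0.5
(((b /\ a) /\ b) -> c): 0.5 > 0.18, so result = 0.18
~c: Gödel ¬ of 0.18 = 0 (operand ≠ 0)
((((b /\ a) /\ b) -> c) /\ ~c) = min(0.18, 0) = 0
(b \/ ((((b /\ a) /\ b) -> c) /\ ~c)) = max(0.55, 0) = 0.55
(a \/ b) = max(0.5, 0.55) = 0.55
(d -> (a \/ b)): 0.58 > 0.55, so result = 0.55
(d -> (d -> (a \/ b))): 0.58 > 0.55, so result = 0.55
((b \/ ((((b /\ a) /\ b) -> c) /\ ~c)) -> (d -> (d -> (a \/ b)))): 0.55 ≤ 0.55, so result = 1
(((b \/ ((((b /\ a) /\ b) -> c) /\ ~c)) -> (d -> (d -> (a \/ b)))) \/ d) = max(1, 0.58) = 1
((c \/ b) -> (((b \/ ((((b /\ a) /\ b) -> c) /\ ~c)) -> (d -> (d -> (a \/ b)))) \/ d)): 0.55 ≤ 1, so result = 1
(b \/ ((c \/ b) -> (((b \/ ((((b /\ a) /\ b) -> c) /\ ~c)) -> (d -> (d -> (a \/ b)))) \/ d))) = max(0.55, 1) = 1

1.00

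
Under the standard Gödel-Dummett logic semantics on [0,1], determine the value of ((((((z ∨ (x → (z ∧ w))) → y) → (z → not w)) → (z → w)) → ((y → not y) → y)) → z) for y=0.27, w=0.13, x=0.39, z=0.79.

0.79

(z ∧ w) = min(0.79, 0.13) = 0.13
(x → (z ∧ w)): 0.39 > 0.13, so result = 0.13
(z ∨ (x → (z ∧ w))) = max(0.79, 0.13) = 0.79
((z ∨ (x → (z ∧ w))) → y): 0.79 > 0.27, so result = 0.27
not w: Gödel ¬ of 0.13 = 0 (operand ≠ 0)
(z → not w): 0.79 > 0, so result = 0
(((z ∨ (x → (z ∧ w))) → y) → (z → not w)): 0.27 > 0, so result = 0
(z → w): 0.79 > 0.13, so result = 0.13
((((z ∨ (x → (z ∧ w))) → y) → (z → not w)) → (z → w)): 0 ≤ 0.13, so result = 1
not y: Gödel ¬ of 0.27 = 0 (operand ≠ 0)
(y → not y): 0.27 > 0, so result = 0
((y → not y) → y): 0 ≤ 0.27, so result = 1
(((((z ∨ (x → (z ∧ w))) → y) → (z → not w)) → (z → w)) → ((y → not y) → y)): 1 ≤ 1, so result = 1
((((((z ∨ (x → (z ∧ w))) → y) → (z → not w)) → (z → w)) → ((y → not y) → y)) → z): 1 > 0.79, so result = 0.79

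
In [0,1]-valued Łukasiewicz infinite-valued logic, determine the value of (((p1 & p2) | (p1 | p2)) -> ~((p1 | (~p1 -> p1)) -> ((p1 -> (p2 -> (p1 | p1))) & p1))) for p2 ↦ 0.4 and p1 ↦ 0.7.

0.60

(p1 & p2) = min(0.7, 0.4) = 0.4
(p1 | p2) = max(0.7, 0.4) = 0.7
((p1 & p2) | (p1 | p2)) = max(0.4, 0.7) = 0.7
~p1: Łukasiewicz ¬ gives 1 − 0.7 = 0.3
(~p1 -> p1): min(1, 1 − 0.3 + 0.7) = 1
(p1 | (~p1 -> p1)) = max(0.7, 1) = 1
(p1 | p1) = max(0.7, 0.7) = 0.7
(p2 -> (p1 | p1)): min(1, 1 − 0.4 + 0.7) = 1
(p1 -> (p2 -> (p1 | p1))): min(1, 1 − 0.7 + 1) = 1
((p1 -> (p2 -> (p1 | p1))) & p1) = min(1, 0.7) = 0.7
((p1 | (~p1 -> p1)) -> ((p1 -> (p2 -> (p1 | p1))) & p1)): min(1, 1 − 1 + 0.7) = 0.7
~((p1 | (~p1 -> p1)) -> ((p1 -> (p2 -> (p1 | p1))) & p1)): Łukasiewicz ¬ gives 1 − 0.7 = 0.3
(((p1 & p2) | (p1 | p2)) -> ~((p1 | (~p1 -> p1)) -> ((p1 -> (p2 -> (p1 | p1))) & p1))): min(1, 1 − 0.7 + 0.3) = 0.6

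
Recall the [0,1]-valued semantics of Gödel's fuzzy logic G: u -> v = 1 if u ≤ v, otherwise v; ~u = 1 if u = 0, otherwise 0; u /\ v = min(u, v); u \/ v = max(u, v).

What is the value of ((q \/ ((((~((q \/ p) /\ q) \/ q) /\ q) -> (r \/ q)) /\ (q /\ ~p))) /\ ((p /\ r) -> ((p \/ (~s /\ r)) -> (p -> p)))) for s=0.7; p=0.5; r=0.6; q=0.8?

0.80

(q \/ p) = max(0.8, 0.5) = 0.8
((q \/ p) /\ q) = min(0.8, 0.8) = 0.8
~((q \/ p) /\ q): Gödel ¬ of 0.8 = 0 (operand ≠ 0)
(~((q \/ p) /\ q) \/ q) = max(0, 0.8) = 0.8
((~((q \/ p) /\ q) \/ q) /\ q) = min(0.8, 0.8) = 0.8
(r \/ q) = max(0.6, 0.8) = 0.8
(((~((q \/ p) /\ q) \/ q) /\ q) -> (r \/ q)): 0.8 ≤ 0.8, so result = 1
~p: Gödel ¬ of 0.5 = 0 (operand ≠ 0)
(q /\ ~p) = min(0.8, 0) = 0
((((~((q \/ p) /\ q) \/ q) /\ q) -> (r \/ q)) /\ (q /\ ~p)) = min(1, 0) = 0
(q \/ ((((~((q \/ p) /\ q) \/ q) /\ q) -> (r \/ q)) /\ (q /\ ~p))) = max(0.8, 0) = 0.8
(p /\ r) = min(0.5, 0.6) = 0.5
~s: Gödel ¬ of 0.7 = 0 (operand ≠ 0)
(~s /\ r) = min(0, 0.6) = 0
(p \/ (~s /\ r)) = max(0.5, 0) = 0.5
(p -> p): 0.5 ≤ 0.5, so result = 1
((p \/ (~s /\ r)) -> (p -> p)): 0.5 ≤ 1, so result = 1
((p /\ r) -> ((p \/ (~s /\ r)) -> (p -> p))): 0.5 ≤ 1, so result = 1
((q \/ ((((~((q \/ p) /\ q) \/ q) /\ q) -> (r \/ q)) /\ (q /\ ~p))) /\ ((p /\ r) -> ((p \/ (~s /\ r)) -> (p -> p)))) = min(0.8, 1) = 0.8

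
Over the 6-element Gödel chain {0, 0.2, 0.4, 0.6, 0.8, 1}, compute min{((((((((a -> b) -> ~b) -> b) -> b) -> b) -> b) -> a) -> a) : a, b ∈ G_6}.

0.20

The minimum is attained at a = 0.2, b = 0.2:
  (a -> b): 0.2 ≤ 0.2, so result = 1
  ~b: Gödel ¬ of 0.2 = 0 (operand ≠ 0)
  ((a -> b) -> ~b): 1 > 0, so result = 0
  (((a -> b) -> ~b) -> b): 0 ≤ 0.2, so result = 1
  ((((a -> b) -> ~b) -> b) -> b): 1 > 0.2, so result = 0.2
  (((((a -> b) -> ~b) -> b) -> b) -> b): 0.2 ≤ 0.2, so result = 1
  ((((((a -> b) -> ~b) -> b) -> b) -> b) -> b): 1 > 0.2, so result = 0.2
  (((((((a -> b) -> ~b) -> b) -> b) -> b) -> b) -> a): 0.2 ≤ 0.2, so result = 1
  ((((((((a -> b) -> ~b) -> b) -> b) -> b) -> b) -> a) -> a): 1 > 0.2, so result = 0.2
Checking all 36 assignments confirms none give a value below 0.20.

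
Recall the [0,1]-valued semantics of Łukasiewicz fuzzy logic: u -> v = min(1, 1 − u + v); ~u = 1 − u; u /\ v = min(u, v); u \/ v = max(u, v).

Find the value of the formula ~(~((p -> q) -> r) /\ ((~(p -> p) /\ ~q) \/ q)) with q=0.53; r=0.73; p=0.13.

(p -> q): min(1, 1 − 0.13 + 0.53) = 1
((p -> q) -> r): min(1, 1 − 1 + 0.73) = 0.73
~((p -> q) -> r): Łukasiewicz ¬ gives 1 − 0.73 = 0.27
(p -> p): min(1, 1 − 0.13 + 0.13) = 1
~(p -> p): Łukasiewicz ¬ gives 1 − 1 = 0
~q: Łukasiewicz ¬ gives 1 − 0.53 = 0.47
(~(p -> p) /\ ~q) = min(0, 0.47) = 0
((~(p -> p) /\ ~q) \/ q) = max(0, 0.53) = 0.53
(~((p -> q) -> r) /\ ((~(p -> p) /\ ~q) \/ q)) = min(0.27, 0.53) = 0.27
~(~((p -> q) -> r) /\ ((~(p -> p) /\ ~q) \/ q)): Łukasiewicz ¬ gives 1 − 0.27 = 0.73

0.73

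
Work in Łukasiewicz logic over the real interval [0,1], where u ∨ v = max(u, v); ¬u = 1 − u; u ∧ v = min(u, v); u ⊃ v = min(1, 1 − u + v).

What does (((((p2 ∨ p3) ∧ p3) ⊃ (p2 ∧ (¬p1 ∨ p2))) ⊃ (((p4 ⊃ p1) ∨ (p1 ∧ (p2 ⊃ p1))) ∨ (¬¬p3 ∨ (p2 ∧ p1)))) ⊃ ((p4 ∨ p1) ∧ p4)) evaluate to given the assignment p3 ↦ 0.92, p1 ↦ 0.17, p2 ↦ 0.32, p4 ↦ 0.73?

(p2 ∨ p3) = max(0.32, 0.92) = 0.92
((p2 ∨ p3) ∧ p3) = min(0.92, 0.92) = 0.92
¬p1: Łukasiewicz ¬ gives 1 − 0.17 = 0.83
(¬p1 ∨ p2) = max(0.83, 0.32) = 0.83
(p2 ∧ (¬p1 ∨ p2)) = min(0.32, 0.83) = 0.32
(((p2 ∨ p3) ∧ p3) ⊃ (p2 ∧ (¬p1 ∨ p2))): min(1, 1 − 0.92 + 0.32) = 0.4
(p4 ⊃ p1): min(1, 1 − 0.73 + 0.17) = 0.44
(p2 ⊃ p1): min(1, 1 − 0.32 + 0.17) = 0.85
(p1 ∧ (p2 ⊃ p1)) = min(0.17, 0.85) = 0.17
((p4 ⊃ p1) ∨ (p1 ∧ (p2 ⊃ p1))) = max(0.44, 0.17) = 0.44
¬p3: Łukasiewicz ¬ gives 1 − 0.92 = 0.08
¬¬p3: Łukasiewicz ¬ gives 1 − 0.08 = 0.92
(p2 ∧ p1) = min(0.32, 0.17) = 0.17
(¬¬p3 ∨ (p2 ∧ p1)) = max(0.92, 0.17) = 0.92
(((p4 ⊃ p1) ∨ (p1 ∧ (p2 ⊃ p1))) ∨ (¬¬p3 ∨ (p2 ∧ p1))) = max(0.44, 0.92) = 0.92
((((p2 ∨ p3) ∧ p3) ⊃ (p2 ∧ (¬p1 ∨ p2))) ⊃ (((p4 ⊃ p1) ∨ (p1 ∧ (p2 ⊃ p1))) ∨ (¬¬p3 ∨ (p2 ∧ p1)))): min(1, 1 − 0.4 + 0.92) = 1
(p4 ∨ p1) = max(0.73, 0.17) = 0.73
((p4 ∨ p1) ∧ p4) = min(0.73, 0.73) = 0.73
(((((p2 ∨ p3) ∧ p3) ⊃ (p2 ∧ (¬p1 ∨ p2))) ⊃ (((p4 ⊃ p1) ∨ (p1 ∧ (p2 ⊃ p1))) ∨ (¬¬p3 ∨ (p2 ∧ p1)))) ⊃ ((p4 ∨ p1) ∧ p4)): min(1, 1 − 1 + 0.73) = 0.73

0.73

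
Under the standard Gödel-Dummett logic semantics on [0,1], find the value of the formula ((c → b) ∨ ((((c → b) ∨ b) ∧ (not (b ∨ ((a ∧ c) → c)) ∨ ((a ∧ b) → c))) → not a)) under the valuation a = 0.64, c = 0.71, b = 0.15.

0.15

(c → b): 0.71 > 0.15, so result = 0.15
(c → b): 0.71 > 0.15, so result = 0.15
((c → b) ∨ b) = max(0.15, 0.15) = 0.15
(a ∧ c) = min(0.64, 0.71) = 0.64
((a ∧ c) → c): 0.64 ≤ 0.71, so result = 1
(b ∨ ((a ∧ c) → c)) = max(0.15, 1) = 1
not (b ∨ ((a ∧ c) → c)): Gödel ¬ of 1 = 0 (operand ≠ 0)
(a ∧ b) = min(0.64, 0.15) = 0.15
((a ∧ b) → c): 0.15 ≤ 0.71, so result = 1
(not (b ∨ ((a ∧ c) → c)) ∨ ((a ∧ b) → c)) = max(0, 1) = 1
(((c → b) ∨ b) ∧ (not (b ∨ ((a ∧ c) → c)) ∨ ((a ∧ b) → c))) = min(0.15, 1) = 0.15
not a: Gödel ¬ of 0.64 = 0 (operand ≠ 0)
((((c → b) ∨ b) ∧ (not (b ∨ ((a ∧ c) → c)) ∨ ((a ∧ b) → c))) → not a): 0.15 > 0, so result = 0
((c → b) ∨ ((((c → b) ∨ b) ∧ (not (b ∨ ((a ∧ c) → c)) ∨ ((a ∧ b) → c))) → not a)) = max(0.15, 0) = 0.15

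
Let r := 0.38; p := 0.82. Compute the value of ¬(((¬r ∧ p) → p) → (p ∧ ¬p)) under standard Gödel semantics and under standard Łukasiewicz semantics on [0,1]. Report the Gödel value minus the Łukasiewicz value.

Gödel evaluation:
  ¬r: Gödel ¬ of 0.38 = 0 (operand ≠ 0)
  (¬r ∧ p) = min(0, 0.82) = 0
  ((¬r ∧ p) → p): 0 ≤ 0.82, so result = 1
  ¬p: Gödel ¬ of 0.82 = 0 (operand ≠ 0)
  (p ∧ ¬p) = min(0.82, 0) = 0
  (((¬r ∧ p) → p) → (p ∧ ¬p)): 1 > 0, so result = 0
  ¬(((¬r ∧ p) → p) → (p ∧ ¬p)): Gödel ¬ of 0 = 1 (operand is 0)
  Gödel value = 1
Łukasiewicz evaluation:
  ¬r: Łukasiewicz ¬ gives 1 − 0.38 = 0.62
  (¬r ∧ p) = min(0.62, 0.82) = 0.62
  ((¬r ∧ p) → p): min(1, 1 − 0.62 + 0.82) = 1
  ¬p: Łukasiewicz ¬ gives 1 − 0.82 = 0.18
  (p ∧ ¬p) = min(0.82, 0.18) = 0.18
  (((¬r ∧ p) → p) → (p ∧ ¬p)): min(1, 1 − 1 + 0.18) = 0.18
  ¬(((¬r ∧ p) → p) → (p ∧ ¬p)): Łukasiewicz ¬ gives 1 − 0.18 = 0.82
  Łukasiewicz value = 0.82
Difference: 1 − 0.82 = 0.18

0.18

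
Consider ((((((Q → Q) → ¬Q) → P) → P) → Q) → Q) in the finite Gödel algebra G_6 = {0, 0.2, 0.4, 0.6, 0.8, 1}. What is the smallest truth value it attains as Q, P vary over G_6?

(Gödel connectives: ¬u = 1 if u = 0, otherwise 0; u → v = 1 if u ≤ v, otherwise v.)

The minimum is attained at Q = 0.2, P = 0:
  (Q → Q): 0.2 ≤ 0.2, so result = 1
  ¬Q: Gödel ¬ of 0.2 = 0 (operand ≠ 0)
  ((Q → Q) → ¬Q): 1 > 0, so result = 0
  (((Q → Q) → ¬Q) → P): 0 ≤ 0, so result = 1
  ((((Q → Q) → ¬Q) → P) → P): 1 > 0, so result = 0
  (((((Q → Q) → ¬Q) → P) → P) → Q): 0 ≤ 0.2, so result = 1
  ((((((Q → Q) → ¬Q) → P) → P) → Q) → Q): 1 > 0.2, so result = 0.2
Checking all 36 assignments confirms none give a value below 0.20.

0.20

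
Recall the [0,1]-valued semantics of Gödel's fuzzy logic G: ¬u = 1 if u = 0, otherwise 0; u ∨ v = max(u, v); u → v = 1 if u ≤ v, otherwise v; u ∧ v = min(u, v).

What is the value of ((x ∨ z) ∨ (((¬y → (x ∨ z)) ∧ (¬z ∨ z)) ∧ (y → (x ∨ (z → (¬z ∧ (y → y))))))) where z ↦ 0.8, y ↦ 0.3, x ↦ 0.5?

0.80

(x ∨ z) = max(0.5, 0.8) = 0.8
¬y: Gödel ¬ of 0.3 = 0 (operand ≠ 0)
(x ∨ z) = max(0.5, 0.8) = 0.8
(¬y → (x ∨ z)): 0 ≤ 0.8, so result = 1
¬z: Gödel ¬ of 0.8 = 0 (operand ≠ 0)
(¬z ∨ z) = max(0, 0.8) = 0.8
((¬y → (x ∨ z)) ∧ (¬z ∨ z)) = min(1, 0.8) = 0.8
¬z: Gödel ¬ of 0.8 = 0 (operand ≠ 0)
(y → y): 0.3 ≤ 0.3, so result = 1
(¬z ∧ (y → y)) = min(0, 1) = 0
(z → (¬z ∧ (y → y))): 0.8 > 0, so result = 0
(x ∨ (z → (¬z ∧ (y → y)))) = max(0.5, 0) = 0.5
(y → (x ∨ (z → (¬z ∧ (y → y))))): 0.3 ≤ 0.5, so result = 1
(((¬y → (x ∨ z)) ∧ (¬z ∨ z)) ∧ (y → (x ∨ (z → (¬z ∧ (y → y)))))) = min(0.8, 1) = 0.8
((x ∨ z) ∨ (((¬y → (x ∨ z)) ∧ (¬z ∨ z)) ∧ (y → (x ∨ (z → (¬z ∧ (y → y))))))) = max(0.8, 0.8) = 0.8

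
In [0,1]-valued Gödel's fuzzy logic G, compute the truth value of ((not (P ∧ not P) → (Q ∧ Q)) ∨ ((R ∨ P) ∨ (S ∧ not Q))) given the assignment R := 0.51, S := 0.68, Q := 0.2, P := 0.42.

0.51

not P: Gödel ¬ of 0.42 = 0 (operand ≠ 0)
(P ∧ not P) = min(0.42, 0) = 0
not (P ∧ not P): Gödel ¬ of 0 = 1 (operand is 0)
(Q ∧ Q) = min(0.2, 0.2) = 0.2
(not (P ∧ not P) → (Q ∧ Q)): 1 > 0.2, so result = 0.2
(R ∨ P) = max(0.51, 0.42) = 0.51
not Q: Gödel ¬ of 0.2 = 0 (operand ≠ 0)
(S ∧ not Q) = min(0.68, 0) = 0
((R ∨ P) ∨ (S ∧ not Q)) = max(0.51, 0) = 0.51
((not (P ∧ not P) → (Q ∧ Q)) ∨ ((R ∨ P) ∨ (S ∧ not Q))) = max(0.2, 0.51) = 0.51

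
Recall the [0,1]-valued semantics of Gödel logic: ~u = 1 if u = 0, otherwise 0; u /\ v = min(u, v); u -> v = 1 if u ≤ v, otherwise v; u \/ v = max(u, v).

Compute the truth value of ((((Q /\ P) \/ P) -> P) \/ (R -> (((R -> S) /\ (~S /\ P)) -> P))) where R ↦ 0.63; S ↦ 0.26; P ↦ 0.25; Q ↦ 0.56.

(Q /\ P) = min(0.56, 0.25) = 0.25
((Q /\ P) \/ P) = max(0.25, 0.25) = 0.25
(((Q /\ P) \/ P) -> P): 0.25 ≤ 0.25, so result = 1
(R -> S): 0.63 > 0.26, so result = 0.26
~S: Gödel ¬ of 0.26 = 0 (operand ≠ 0)
(~S /\ P) = min(0, 0.25) = 0
((R -> S) /\ (~S /\ P)) = min(0.26, 0) = 0
(((R -> S) /\ (~S /\ P)) -> P): 0 ≤ 0.25, so result = 1
(R -> (((R -> S) /\ (~S /\ P)) -> P)): 0.63 ≤ 1, so result = 1
((((Q /\ P) \/ P) -> P) \/ (R -> (((R -> S) /\ (~S /\ P)) -> P))) = max(1, 1) = 1

1.00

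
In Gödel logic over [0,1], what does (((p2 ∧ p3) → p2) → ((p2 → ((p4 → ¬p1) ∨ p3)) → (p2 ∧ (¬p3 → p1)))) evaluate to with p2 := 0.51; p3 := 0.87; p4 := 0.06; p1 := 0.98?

0.51

(p2 ∧ p3) = min(0.51, 0.87) = 0.51
((p2 ∧ p3) → p2): 0.51 ≤ 0.51, so result = 1
¬p1: Gödel ¬ of 0.98 = 0 (operand ≠ 0)
(p4 → ¬p1): 0.06 > 0, so result = 0
((p4 → ¬p1) ∨ p3) = max(0, 0.87) = 0.87
(p2 → ((p4 → ¬p1) ∨ p3)): 0.51 ≤ 0.87, so result = 1
¬p3: Gödel ¬ of 0.87 = 0 (operand ≠ 0)
(¬p3 → p1): 0 ≤ 0.98, so result = 1
(p2 ∧ (¬p3 → p1)) = min(0.51, 1) = 0.51
((p2 → ((p4 → ¬p1) ∨ p3)) → (p2 ∧ (¬p3 → p1))): 1 > 0.51, so result = 0.51
(((p2 ∧ p3) → p2) → ((p2 → ((p4 → ¬p1) ∨ p3)) → (p2 ∧ (¬p3 → p1)))): 1 > 0.51, so result = 0.51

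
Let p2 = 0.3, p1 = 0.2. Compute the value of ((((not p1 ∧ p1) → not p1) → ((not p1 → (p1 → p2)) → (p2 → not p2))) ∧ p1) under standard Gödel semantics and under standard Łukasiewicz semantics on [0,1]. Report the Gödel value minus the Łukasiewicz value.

-0.20

Gödel evaluation:
  not p1: Gödel ¬ of 0.2 = 0 (operand ≠ 0)
  (not p1 ∧ p1) = min(0, 0.2) = 0
  not p1: Gödel ¬ of 0.2 = 0 (operand ≠ 0)
  ((not p1 ∧ p1) → not p1): 0 ≤ 0, so result = 1
  not p1: Gödel ¬ of 0.2 = 0 (operand ≠ 0)
  (p1 → p2): 0.2 ≤ 0.3, so result = 1
  (not p1 → (p1 → p2)): 0 ≤ 1, so result = 1
  not p2: Gödel ¬ of 0.3 = 0 (operand ≠ 0)
  (p2 → not p2): 0.3 > 0, so result = 0
  ((not p1 → (p1 → p2)) → (p2 → not p2)): 1 > 0, so result = 0
  (((not p1 ∧ p1) → not p1) → ((not p1 → (p1 → p2)) → (p2 → not p2))): 1 > 0, so result = 0
  ((((not p1 ∧ p1) → not p1) → ((not p1 → (p1 → p2)) → (p2 → not p2))) ∧ p1) = min(0, 0.2) = 0
  Gödel value = 0
Łukasiewicz evaluation:
  not p1: Łukasiewicz ¬ gives 1 − 0.2 = 0.8
  (not p1 ∧ p1) = min(0.8, 0.2) = 0.2
  not p1: Łukasiewicz ¬ gives 1 − 0.2 = 0.8
  ((not p1 ∧ p1) → not p1): min(1, 1 − 0.2 + 0.8) = 1
  not p1: Łukasiewicz ¬ gives 1 − 0.2 = 0.8
  (p1 → p2): min(1, 1 − 0.2 + 0.3) = 1
  (not p1 → (p1 → p2)): min(1, 1 − 0.8 + 1) = 1
  not p2: Łukasiewicz ¬ gives 1 − 0.3 = 0.7
  (p2 → not p2): min(1, 1 − 0.3 + 0.7) = 1
  ((not p1 → (p1 → p2)) → (p2 → not p2)): min(1, 1 − 1 + 1) = 1
  (((not p1 ∧ p1) → not p1) → ((not p1 → (p1 → p2)) → (p2 → not p2))): min(1, 1 − 1 + 1) = 1
  ((((not p1 ∧ p1) → not p1) → ((not p1 → (p1 → p2)) → (p2 → not p2))) ∧ p1) = min(1, 0.2) = 0.2
  Łukasiewicz value = 0.2
Difference: 0 − 0.2 = -0.20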